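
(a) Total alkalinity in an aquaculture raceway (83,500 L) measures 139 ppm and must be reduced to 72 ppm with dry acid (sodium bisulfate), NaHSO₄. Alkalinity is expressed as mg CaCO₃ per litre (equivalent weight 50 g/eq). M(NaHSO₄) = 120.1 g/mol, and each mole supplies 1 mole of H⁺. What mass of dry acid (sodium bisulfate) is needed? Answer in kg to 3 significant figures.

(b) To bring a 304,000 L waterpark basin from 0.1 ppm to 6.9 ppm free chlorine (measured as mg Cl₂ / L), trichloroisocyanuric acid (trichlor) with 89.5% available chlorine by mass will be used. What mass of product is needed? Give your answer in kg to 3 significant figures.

(a) Alkalinity to neutralize: (139 − 72) = 67 mg/L as CaCO₃ × 83,500 L = 5594 g as CaCO₃.
(a) Equivalents of H⁺ required: 5594 ÷ 50 g/eq = 111.9 eq = 111.9 mol NaHSO₄.
(a) Mass of NaHSO₄: 111.9 × 120.1 = 13,440 g.

(b) Chlorine deficit: 6.9 − 0.1 = 6.8 ppm = 6.8 mg/L as Cl₂.
(b) Cl₂ equivalent needed: 6.8 mg/L × 304,000 L = 2,067,000 mg = 2067 g.
(b) Product at 89.5% available chlorine: 2067 / 0.895 = 2310 g.

(a) 13.4 kg; (b) 2.31 kg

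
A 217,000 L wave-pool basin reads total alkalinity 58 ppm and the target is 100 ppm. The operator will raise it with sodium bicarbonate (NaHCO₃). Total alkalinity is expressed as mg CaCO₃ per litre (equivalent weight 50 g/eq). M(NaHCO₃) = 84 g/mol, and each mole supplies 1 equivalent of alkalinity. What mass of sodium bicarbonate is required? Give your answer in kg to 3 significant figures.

Alkalinity to add: (100 − 58) = 42 mg/L as CaCO₃ × 217,000 L = 9114 g as CaCO₃.
Equivalents: 9114 g ÷ 50 g/eq = 182.3 eq.
NaHCO₃ supplies 1 eq per mole → 182.3 mol.
Mass: 182.3 mol × 84 g/mol = 15,310 g.

15.3 kg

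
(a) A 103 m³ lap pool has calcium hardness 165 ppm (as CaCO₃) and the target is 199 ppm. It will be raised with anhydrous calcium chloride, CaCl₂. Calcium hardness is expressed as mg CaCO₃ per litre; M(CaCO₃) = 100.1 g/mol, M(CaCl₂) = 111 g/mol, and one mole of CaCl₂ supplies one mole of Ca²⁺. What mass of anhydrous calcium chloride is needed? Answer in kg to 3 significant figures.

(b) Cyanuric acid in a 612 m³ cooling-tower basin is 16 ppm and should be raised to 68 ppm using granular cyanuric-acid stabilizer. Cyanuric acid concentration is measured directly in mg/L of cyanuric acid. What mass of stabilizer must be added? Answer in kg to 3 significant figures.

(a) 3.88 kg; (b) 31.8 kg

(a) Volume: 103 m³ = 103,000 L.
(a) Hardness to add: (199 − 165) = 34 mg/L as CaCO₃ × 103,000 L = 3502 g as CaCO₃.
(a) Moles of Ca²⁺ (1 mol Ca²⁺ ≡ 1 mol CaCO₃): 3502 / 100.1 g/mol = 34.99 mol.
(a) Mass of CaCl₂: 34.99 × 111 = 3883 g.

(b) Volume: 612 m³ = 612,000 L.
(b) CYA to add: (68 − 16) = 52 mg/L × 612,000 L = 31,820 g cyanuric acid.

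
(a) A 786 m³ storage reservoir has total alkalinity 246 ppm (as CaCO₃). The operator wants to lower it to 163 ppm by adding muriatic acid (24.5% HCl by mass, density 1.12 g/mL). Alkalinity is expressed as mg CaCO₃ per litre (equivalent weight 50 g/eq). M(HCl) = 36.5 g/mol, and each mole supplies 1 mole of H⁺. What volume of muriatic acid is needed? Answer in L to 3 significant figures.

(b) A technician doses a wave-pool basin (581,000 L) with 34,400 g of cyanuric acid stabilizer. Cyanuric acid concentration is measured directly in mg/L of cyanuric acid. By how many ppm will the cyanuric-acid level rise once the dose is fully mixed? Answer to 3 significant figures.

(a) 174 L; (b) 59.2 ppm

(a) Volume: 786 m³ = 786,000 L.
(a) Alkalinity to neutralize: (246 − 163) = 83 mg/L as CaCO₃ × 786,000 L = 65,240 g as CaCO₃.
(a) Equivalents of H⁺ required: 65,240 ÷ 50 g/eq = 1305 eq = 1305 mol HCl.
(a) Mass of HCl: 1305 × 36.5 = 47,620 g.
(a) Mass of 24.5% solution: 47,620 / 0.245 = 194,400 g.
(a) Volume: 194,400 g ÷ 1.12 g/mL = 173,600 mL.

(b) Rise: 34,400 g / 581,000 L × 1000 = 59.21 mg/L.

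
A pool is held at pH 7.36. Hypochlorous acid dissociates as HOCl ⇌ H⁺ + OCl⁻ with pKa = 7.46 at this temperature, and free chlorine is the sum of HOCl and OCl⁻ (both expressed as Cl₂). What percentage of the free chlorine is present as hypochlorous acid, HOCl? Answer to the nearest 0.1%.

[OCl⁻]/[HOCl] = 10^(pH − pKa) = 10^(7.36 − 7.46) = 10^-0.10 = 0.7943.
Fraction as HOCl = 1 / (1 + 0.7943) = 0.5573.

55.7%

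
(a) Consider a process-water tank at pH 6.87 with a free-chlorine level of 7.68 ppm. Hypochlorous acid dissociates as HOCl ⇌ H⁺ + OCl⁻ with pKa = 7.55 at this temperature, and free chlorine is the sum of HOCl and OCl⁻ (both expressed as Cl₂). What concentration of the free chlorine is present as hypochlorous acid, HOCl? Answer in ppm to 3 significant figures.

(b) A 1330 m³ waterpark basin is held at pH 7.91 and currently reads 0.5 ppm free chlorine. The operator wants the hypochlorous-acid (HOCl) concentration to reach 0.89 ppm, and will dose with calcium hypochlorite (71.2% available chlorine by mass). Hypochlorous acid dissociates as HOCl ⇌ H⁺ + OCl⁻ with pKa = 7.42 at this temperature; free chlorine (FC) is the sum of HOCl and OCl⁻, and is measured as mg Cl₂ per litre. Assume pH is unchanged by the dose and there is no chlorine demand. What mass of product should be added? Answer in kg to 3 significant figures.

(a) [OCl⁻]/[HOCl] = 10^(pH − pKa) = 10^(6.87 − 7.55) = 10^-0.68 = 0.2089.
(a) Fraction as HOCl = 1 / (1 + 0.2089) = 0.8272.
(a) HOCl = 0.8272 × 7.68 ppm = 6.353 ppm.

(b) Volume: 1330 m³ = 1,330,000 L.
(b) [OCl⁻]/[HOCl] = 10^(pH − pKa) = 10^(7.91 − 7.42) = 3.09; fraction as HOCl = 1/(1 + 3.09) = 0.2445.
(b) Free chlorine required for 0.89 ppm HOCl: 0.89 / 0.2445 = 3.64 ppm.
(b) FC to add: 3.64 − 0.5 = 3.14 mg/L as Cl₂.
(b) Cl₂ equivalent: 3.14 mg/L × 1,330,000 L = 4177 g.
(b) Product at 71.2% available Cl: 4177 / 0.712 = 5866 g.

(a) 6.35 ppm; (b) 5.87 kg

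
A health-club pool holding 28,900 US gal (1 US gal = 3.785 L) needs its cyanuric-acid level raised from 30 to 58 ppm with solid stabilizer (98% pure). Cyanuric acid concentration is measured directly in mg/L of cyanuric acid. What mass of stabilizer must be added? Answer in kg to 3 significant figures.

Volume: 28,900 US gal × 3.785 L/gal = 109,386 L.
CYA to add: (58 − 30) = 28 mg/L × 109,386 L = 3063 g cyanuric acid.
At 98% purity: 3063 / 0.98 = 3125 g product.

3.13 kg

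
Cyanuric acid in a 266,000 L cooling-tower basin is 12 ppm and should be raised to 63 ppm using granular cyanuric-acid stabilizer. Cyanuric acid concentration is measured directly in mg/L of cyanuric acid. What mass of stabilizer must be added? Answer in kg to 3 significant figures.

13.6 kg

CYA to add: (63 − 12) = 51 mg/L × 266,000 L = 13,570 g cyanuric acid.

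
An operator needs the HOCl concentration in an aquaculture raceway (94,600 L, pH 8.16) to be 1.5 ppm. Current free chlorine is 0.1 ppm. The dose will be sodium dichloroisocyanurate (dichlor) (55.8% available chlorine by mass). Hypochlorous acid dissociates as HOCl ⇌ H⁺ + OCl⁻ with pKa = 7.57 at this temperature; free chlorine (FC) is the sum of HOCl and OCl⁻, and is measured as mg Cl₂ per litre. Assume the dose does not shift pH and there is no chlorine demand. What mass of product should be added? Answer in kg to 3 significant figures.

1.23 kg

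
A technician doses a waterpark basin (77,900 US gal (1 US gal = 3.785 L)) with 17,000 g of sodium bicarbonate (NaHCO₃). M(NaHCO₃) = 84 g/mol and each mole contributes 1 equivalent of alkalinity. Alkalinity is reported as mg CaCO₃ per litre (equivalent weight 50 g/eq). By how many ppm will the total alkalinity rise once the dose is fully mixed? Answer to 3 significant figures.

Volume: 77,900 US gal × 3.785 L/gal = 294,852 L.
Moles of NaHCO₃: 17,000 g ÷ 84 g/mol = 202.4 mol → 202.4 eq of alkalinity.
As CaCO₃: 202.4 eq × 50 g/eq = 10,120 g.
Rise: 10,120 g / 294,852 L × 1000 = 34.32 mg/L.

34.3 ppm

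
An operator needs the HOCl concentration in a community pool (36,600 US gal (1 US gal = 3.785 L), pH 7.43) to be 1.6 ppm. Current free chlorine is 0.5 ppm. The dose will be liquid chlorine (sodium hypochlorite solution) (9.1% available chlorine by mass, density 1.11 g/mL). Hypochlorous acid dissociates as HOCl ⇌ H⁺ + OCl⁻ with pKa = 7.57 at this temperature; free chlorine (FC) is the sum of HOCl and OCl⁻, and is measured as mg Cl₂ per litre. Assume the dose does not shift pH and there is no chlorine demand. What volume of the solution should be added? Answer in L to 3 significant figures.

3.10 L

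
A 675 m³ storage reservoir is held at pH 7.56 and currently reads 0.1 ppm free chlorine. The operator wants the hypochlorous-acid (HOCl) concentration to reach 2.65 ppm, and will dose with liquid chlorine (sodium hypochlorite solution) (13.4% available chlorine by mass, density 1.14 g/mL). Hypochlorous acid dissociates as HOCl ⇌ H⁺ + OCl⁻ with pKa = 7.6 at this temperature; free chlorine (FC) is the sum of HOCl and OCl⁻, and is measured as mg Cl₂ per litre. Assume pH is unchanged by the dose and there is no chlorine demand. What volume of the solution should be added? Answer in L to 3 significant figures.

21.9 L

Volume: 675 m³ = 675,000 L.
[OCl⁻]/[HOCl] = 10^(pH − pKa) = 10^(7.56 − 7.6) = 0.912; fraction as HOCl = 1/(1 + 0.912) = 0.523.
Free chlorine required for 2.65 ppm HOCl: 2.65 / 0.523 = 5.067 ppm.
FC to add: 5.067 − 0.1 = 4.967 mg/L as Cl₂.
Cl₂ equivalent: 4.967 mg/L × 675,000 L = 3353 g.
Product at 13.4% available Cl: 3353 / 0.134 = 25,020 g.
Volume: 25,020 g ÷ 1.14 g/mL = 21,950 mL.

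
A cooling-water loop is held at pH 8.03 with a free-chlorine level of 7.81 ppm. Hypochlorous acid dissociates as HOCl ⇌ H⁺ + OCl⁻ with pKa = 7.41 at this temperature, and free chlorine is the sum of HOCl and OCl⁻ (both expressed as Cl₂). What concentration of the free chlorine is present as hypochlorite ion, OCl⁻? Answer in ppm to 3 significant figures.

6.30 ppm

[OCl⁻]/[HOCl] = 10^(pH − pKa) = 10^(8.03 − 7.41) = 10^0.62 = 4.169.
Fraction as HOCl = 1 / (1 + 4.169) = 0.1935.
OCl⁻ = (1 − 0.1935) × 7.81 ppm = 6.299 ppm.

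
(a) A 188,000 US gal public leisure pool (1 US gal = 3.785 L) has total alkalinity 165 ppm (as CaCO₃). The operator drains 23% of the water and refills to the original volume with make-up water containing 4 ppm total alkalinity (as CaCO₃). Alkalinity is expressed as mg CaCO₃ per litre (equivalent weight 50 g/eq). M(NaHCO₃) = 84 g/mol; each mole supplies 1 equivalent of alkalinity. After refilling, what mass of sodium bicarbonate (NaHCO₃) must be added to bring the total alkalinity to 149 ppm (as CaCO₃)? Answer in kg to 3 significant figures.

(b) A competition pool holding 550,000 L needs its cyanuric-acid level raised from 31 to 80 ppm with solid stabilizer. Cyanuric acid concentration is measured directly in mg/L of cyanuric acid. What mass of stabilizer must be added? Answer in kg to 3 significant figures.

(a) 25.1 kg; (b) 26.9 kg

(a) Volume: 188,000 US gal × 3.785 L/gal = 711,580 L.
(a) After draining 23% and refilling: 165 × 0.77 + 4 × 0.23 = 127.97 ppm.
(a) Deficit to target: 149 − 127.97 = 21.03 mg/L.
(a) As CaCO₃: 21.03 mg/L × 711,580 L = 14,960 g; ÷ 50 g/eq ÷ 1 = 299.3 mol NaHCO₃.
(a) Mass: 299.3 × 84 = 25,140 g.

(b) CYA to add: (80 − 31) = 49 mg/L × 550,000 L = 26,950 g cyanuric acid.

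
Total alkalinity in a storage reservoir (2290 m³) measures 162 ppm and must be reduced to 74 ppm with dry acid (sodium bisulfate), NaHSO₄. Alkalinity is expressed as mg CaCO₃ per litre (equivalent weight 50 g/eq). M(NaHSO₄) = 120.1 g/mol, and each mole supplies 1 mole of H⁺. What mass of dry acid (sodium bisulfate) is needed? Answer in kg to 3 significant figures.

Volume: 2290 m³ = 2,290,000 L.
Alkalinity to neutralize: (162 − 74) = 88 mg/L as CaCO₃ × 2,290,000 L = 201,500 g as CaCO₃.
Equivalents of H⁺ required: 201,500 ÷ 50 g/eq = 4030 eq = 4030 mol NaHSO₄.
Mass of NaHSO₄: 4030 × 120.1 = 484,100 g.

484 kg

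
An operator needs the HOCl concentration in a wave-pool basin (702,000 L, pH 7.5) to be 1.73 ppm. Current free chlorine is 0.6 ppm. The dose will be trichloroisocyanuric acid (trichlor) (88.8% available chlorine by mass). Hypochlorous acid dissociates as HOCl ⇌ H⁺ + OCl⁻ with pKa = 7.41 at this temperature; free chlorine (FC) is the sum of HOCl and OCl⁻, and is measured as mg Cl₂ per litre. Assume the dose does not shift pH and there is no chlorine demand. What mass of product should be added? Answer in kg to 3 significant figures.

[OCl⁻]/[HOCl] = 10^(pH − pKa) = 10^(7.5 − 7.41) = 1.23; fraction as HOCl = 1/(1 + 1.23) = 0.4484.
Free chlorine required for 1.73 ppm HOCl: 1.73 / 0.4484 = 3.858 ppm.
FC to add: 3.858 − 0.6 = 3.258 mg/L as Cl₂.
Cl₂ equivalent: 3.258 mg/L × 702,000 L = 2287 g.
Product at 88.8% available Cl: 2287 / 0.888 = 2576 g.

2.58 kg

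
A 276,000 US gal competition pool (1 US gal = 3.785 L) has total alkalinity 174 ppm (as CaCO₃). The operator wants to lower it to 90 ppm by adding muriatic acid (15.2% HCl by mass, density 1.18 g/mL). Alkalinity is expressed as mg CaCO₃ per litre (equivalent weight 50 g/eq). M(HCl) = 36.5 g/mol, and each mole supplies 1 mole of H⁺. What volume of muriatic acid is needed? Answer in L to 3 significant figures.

357 L

Volume: 276,000 US gal × 3.785 L/gal = 1,044,660 L.
Alkalinity to neutralize: (174 − 90) = 84 mg/L as CaCO₃ × 1,044,660 L = 87,750 g as CaCO₃.
Equivalents of H⁺ required: 87,750 ÷ 50 g/eq = 1755 eq = 1755 mol HCl.
Mass of HCl: 1755 × 36.5 = 64,060 g.
Mass of 15.2% solution: 64,060 / 0.152 = 421,400 g.
Volume: 421,400 g ÷ 1.18 g/mL = 357,200 mL.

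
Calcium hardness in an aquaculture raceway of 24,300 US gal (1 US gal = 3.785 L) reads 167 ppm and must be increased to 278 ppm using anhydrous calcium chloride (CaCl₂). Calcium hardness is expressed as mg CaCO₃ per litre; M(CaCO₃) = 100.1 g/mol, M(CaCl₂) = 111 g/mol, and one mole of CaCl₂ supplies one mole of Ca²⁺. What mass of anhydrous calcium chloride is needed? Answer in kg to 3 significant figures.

11.3 kg

Volume: 24,300 US gal × 3.785 L/gal = 91,976 L.
Hardness to add: (278 − 167) = 111 mg/L as CaCO₃ × 91,976 L = 10,210 g as CaCO₃.
Moles of Ca²⁺ (1 mol Ca²⁺ ≡ 1 mol CaCO₃): 10,210 / 100.1 g/mol = 102 mol.
Mass of CaCl₂: 102 × 111 = 11,320 g.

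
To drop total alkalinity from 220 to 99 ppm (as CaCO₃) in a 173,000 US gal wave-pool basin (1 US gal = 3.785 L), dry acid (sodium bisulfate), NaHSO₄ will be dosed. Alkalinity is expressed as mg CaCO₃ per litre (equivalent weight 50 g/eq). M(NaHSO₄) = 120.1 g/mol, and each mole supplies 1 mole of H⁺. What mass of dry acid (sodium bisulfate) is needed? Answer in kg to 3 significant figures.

190 kg

Volume: 173,000 US gal × 3.785 L/gal = 654,805 L.
Alkalinity to neutralize: (220 − 99) = 121 mg/L as CaCO₃ × 654,805 L = 79,230 g as CaCO₃.
Equivalents of H⁺ required: 79,230 ÷ 50 g/eq = 1585 eq = 1585 mol NaHSO₄.
Mass of NaHSO₄: 1585 × 120.1 = 190,300 g.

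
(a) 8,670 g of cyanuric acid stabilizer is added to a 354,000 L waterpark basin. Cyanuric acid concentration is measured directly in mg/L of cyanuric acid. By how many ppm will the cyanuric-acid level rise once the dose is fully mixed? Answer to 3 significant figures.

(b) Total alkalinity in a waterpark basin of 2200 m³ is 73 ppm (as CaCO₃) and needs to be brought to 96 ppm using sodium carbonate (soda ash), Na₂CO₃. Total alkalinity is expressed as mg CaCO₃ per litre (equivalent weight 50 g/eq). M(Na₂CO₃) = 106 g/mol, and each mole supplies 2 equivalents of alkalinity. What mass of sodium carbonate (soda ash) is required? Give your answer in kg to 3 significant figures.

(a) Rise: 8,670 g / 354,000 L × 1000 = 24.49 mg/L.

(b) Volume: 2200 m³ = 2,200,000 L.
(b) Alkalinity to add: (96 − 73) = 23 mg/L as CaCO₃ × 2,200,000 L = 50,600 g as CaCO₃.
(b) Equivalents: 50,600 g ÷ 50 g/eq = 1012 eq.
(b) Each mole of Na₂CO₃ supplies 2 eq, so 1012 / 2 = 506 mol.
(b) Mass: 506 mol × 106 g/mol = 53,640 g.

(a) 24.5 ppm; (b) 53.6 kg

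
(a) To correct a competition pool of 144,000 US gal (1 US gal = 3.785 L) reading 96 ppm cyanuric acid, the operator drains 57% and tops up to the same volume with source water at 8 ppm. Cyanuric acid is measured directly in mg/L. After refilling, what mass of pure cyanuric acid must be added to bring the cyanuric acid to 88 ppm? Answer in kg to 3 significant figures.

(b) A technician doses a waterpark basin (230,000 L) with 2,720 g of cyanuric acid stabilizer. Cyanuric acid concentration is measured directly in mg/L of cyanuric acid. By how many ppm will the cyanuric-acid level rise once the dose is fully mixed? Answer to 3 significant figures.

(a) Volume: 144,000 US gal × 3.785 L/gal = 545,040 L.
(a) After draining 57% and refilling: 96 × 0.43 + 8 × 0.57 = 45.84 ppm.
(a) Deficit to target: 88 − 45.84 = 42.16 mg/L.
(a) Mass: 42.16 mg/L × 545,040 L = 22,980 g cyanuric acid.

(b) Rise: 2,720 g / 230,000 L × 1000 = 11.83 mg/L.

(a) 23.0 kg; (b) 11.8 ppm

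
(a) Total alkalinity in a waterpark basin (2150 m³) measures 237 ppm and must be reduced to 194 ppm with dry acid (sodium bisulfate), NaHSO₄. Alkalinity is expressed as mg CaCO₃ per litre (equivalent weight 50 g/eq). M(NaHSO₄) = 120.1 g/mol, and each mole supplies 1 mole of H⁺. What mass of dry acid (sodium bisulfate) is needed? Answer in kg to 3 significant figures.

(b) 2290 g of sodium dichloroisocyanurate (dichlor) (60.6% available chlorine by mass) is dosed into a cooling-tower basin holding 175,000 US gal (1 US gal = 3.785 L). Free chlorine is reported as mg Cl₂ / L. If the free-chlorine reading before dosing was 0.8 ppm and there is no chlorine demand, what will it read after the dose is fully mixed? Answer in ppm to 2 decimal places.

(a) Volume: 2150 m³ = 2,150,000 L.
(a) Alkalinity to neutralize: (237 − 194) = 43 mg/L as CaCO₃ × 2,150,000 L = 92,450 g as CaCO₃.
(a) Equivalents of H⁺ required: 92,450 ÷ 50 g/eq = 1849 eq = 1849 mol NaHSO₄.
(a) Mass of NaHSO₄: 1849 × 120.1 = 222,100 g.

(b) Volume: 175,000 US gal × 3.785 L/gal = 662,375 L.
(b) Available chlorine delivered: 2290 g × 0.606 = 1388 g as Cl₂.
(b) Concentration rise: 1388 g / 662,375 L = 2.095 mg/L = 2.10 ppm.
(b) Final FC: 0.8 + 2.10 = 2.90 ppm.

(a) 222 kg; (b) 2.90 ppm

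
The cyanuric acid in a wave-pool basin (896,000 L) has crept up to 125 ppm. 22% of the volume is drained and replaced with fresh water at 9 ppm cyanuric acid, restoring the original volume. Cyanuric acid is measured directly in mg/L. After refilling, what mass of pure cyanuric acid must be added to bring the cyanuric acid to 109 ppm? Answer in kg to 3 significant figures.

8.53 kg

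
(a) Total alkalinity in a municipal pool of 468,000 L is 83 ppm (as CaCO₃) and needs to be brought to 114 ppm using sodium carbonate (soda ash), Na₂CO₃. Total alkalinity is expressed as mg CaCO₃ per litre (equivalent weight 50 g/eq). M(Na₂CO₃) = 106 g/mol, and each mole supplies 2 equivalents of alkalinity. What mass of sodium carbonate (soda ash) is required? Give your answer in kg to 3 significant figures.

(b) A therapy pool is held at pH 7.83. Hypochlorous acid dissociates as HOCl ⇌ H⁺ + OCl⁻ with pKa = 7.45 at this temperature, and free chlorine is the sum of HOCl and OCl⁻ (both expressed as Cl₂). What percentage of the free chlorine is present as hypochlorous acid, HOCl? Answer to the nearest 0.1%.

(a) 15.4 kg; (b) 29.4%

(a) Alkalinity to add: (114 − 83) = 31 mg/L as CaCO₃ × 468,000 L = 14,510 g as CaCO₃.
(a) Equivalents: 14,510 g ÷ 50 g/eq = 290.2 eq.
(a) Each mole of Na₂CO₃ supplies 2 eq, so 290.2 / 2 = 145.1 mol.
(a) Mass: 145.1 mol × 106 g/mol = 15,380 g.

(b) [OCl⁻]/[HOCl] = 10^(pH − pKa) = 10^(7.83 − 7.45) = 10^0.38 = 2.399.
(b) Fraction as HOCl = 1 / (1 + 2.399) = 0.2942.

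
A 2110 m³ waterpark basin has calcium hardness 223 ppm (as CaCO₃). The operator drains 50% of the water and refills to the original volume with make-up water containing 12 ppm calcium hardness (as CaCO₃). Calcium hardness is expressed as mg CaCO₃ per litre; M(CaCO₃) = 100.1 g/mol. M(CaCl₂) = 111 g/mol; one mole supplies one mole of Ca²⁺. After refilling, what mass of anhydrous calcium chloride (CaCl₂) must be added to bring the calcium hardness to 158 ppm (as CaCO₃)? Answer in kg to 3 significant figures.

94.8 kg

Volume: 2110 m³ = 2,110,000 L.
After draining 50% and refilling: 223 × 0.50 + 12 × 0.50 = 117.5 ppm.
Deficit to target: 158 − 117.5 = 40.5 mg/L.
As CaCO₃: 40.5 mg/L × 2,110,000 L = 85,460 g; ÷ 100.1 = 853.7 mol Ca²⁺.
Mass: 853.7 × 111 = 94,760 g.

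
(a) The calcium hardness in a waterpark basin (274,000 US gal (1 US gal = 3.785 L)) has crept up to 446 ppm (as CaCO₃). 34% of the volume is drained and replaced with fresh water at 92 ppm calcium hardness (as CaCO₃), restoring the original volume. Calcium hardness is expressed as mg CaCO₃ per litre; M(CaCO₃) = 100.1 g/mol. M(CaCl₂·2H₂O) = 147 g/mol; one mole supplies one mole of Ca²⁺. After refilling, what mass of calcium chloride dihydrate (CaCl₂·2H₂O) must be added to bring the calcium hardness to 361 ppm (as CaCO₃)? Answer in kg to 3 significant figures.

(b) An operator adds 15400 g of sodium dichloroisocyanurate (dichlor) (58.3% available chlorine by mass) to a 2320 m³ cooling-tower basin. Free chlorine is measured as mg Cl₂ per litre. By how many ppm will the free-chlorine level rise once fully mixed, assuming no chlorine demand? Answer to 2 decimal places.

(a) 53.9 kg; (b) 3.87 ppm

(a) Volume: 274,000 US gal × 3.785 L/gal = 1,037,090 L.
(a) After draining 34% and refilling: 446 × 0.66 + 92 × 0.34 = 325.64 ppm.
(a) Deficit to target: 361 − 325.64 = 35.36 mg/L.
(a) As CaCO₃: 35.36 mg/L × 1,037,090 L = 36,670 g; ÷ 100.1 = 366.3 mol Ca²⁺.
(a) Mass: 366.3 × 147 = 53,850 g.

(b) Volume: 2320 m³ = 2,320,000 L.
(b) Available chlorine delivered: 15,400 g × 0.583 = 8978 g as Cl₂.
(b) Concentration rise: 8978 g / 2,320,000 L = 3.87 mg/L = 3.87 ppm.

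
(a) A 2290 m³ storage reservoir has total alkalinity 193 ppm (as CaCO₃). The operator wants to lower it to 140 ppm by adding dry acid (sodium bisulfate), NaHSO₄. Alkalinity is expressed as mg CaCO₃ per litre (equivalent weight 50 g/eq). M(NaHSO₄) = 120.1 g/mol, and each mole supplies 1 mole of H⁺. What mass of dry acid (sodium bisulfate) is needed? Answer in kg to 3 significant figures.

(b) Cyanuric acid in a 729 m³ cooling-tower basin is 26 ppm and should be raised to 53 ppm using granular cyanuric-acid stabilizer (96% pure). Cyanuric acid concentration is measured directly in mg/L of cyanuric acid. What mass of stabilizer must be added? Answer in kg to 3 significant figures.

(a) Volume: 2290 m³ = 2,290,000 L.
(a) Alkalinity to neutralize: (193 − 140) = 53 mg/L as CaCO₃ × 2,290,000 L = 121,400 g as CaCO₃.
(a) Equivalents of H⁺ required: 121,400 ÷ 50 g/eq = 2427 eq = 2427 mol NaHSO₄.
(a) Mass of NaHSO₄: 2427 × 120.1 = 291,500 g.

(b) Volume: 729 m³ = 729,000 L.
(b) CYA to add: (53 − 26) = 27 mg/L × 729,000 L = 19,680 g cyanuric acid.
(b) At 96% purity: 19,680 / 0.96 = 20,500 g product.

(a) 292 kg; (b) 20.5 kg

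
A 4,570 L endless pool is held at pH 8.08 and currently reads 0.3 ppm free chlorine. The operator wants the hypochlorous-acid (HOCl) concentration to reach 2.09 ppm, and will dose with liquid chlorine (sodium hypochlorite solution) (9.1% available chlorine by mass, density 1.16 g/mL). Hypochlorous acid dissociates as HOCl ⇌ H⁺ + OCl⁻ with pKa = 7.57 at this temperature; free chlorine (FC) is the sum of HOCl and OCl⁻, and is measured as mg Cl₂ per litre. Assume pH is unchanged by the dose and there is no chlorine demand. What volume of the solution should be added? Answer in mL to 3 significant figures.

[OCl⁻]/[HOCl] = 10^(pH − pKa) = 10^(8.08 − 7.57) = 3.236; fraction as HOCl = 1/(1 + 3.236) = 0.2361.
Free chlorine required for 2.09 ppm HOCl: 2.09 / 0.2361 = 8.853 ppm.
FC to add: 8.853 − 0.3 = 8.553 mg/L as Cl₂.
Cl₂ equivalent: 8.553 mg/L × 4,570 L = 39.09 g.
Product at 9.1% available Cl: 39.09 / 0.091 = 429.5 g.
Volume: 429.5 g ÷ 1.16 g/mL = 370.3 mL.

370 mL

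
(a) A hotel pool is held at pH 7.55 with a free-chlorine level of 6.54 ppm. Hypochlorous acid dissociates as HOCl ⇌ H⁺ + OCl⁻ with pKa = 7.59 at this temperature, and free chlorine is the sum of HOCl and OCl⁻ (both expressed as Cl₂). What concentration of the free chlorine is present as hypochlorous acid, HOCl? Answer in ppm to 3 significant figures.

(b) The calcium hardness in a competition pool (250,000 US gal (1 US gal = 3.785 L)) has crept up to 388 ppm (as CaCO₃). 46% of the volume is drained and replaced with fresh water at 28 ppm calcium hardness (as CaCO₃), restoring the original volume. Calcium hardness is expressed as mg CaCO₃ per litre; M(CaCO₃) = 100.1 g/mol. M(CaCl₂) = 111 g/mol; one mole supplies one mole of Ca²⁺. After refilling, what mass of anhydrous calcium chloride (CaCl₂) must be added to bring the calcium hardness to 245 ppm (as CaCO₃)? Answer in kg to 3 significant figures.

(a) 3.42 ppm; (b) 23.7 kg

(a) [OCl⁻]/[HOCl] = 10^(pH − pKa) = 10^(7.55 − 7.59) = 10^-0.04 = 0.912.
(a) Fraction as HOCl = 1 / (1 + 0.912) = 0.523.
(a) HOCl = 0.523 × 6.54 ppm = 3.42 ppm.

(b) Volume: 250,000 US gal × 3.785 L/gal = 946,250 L.
(b) After draining 46% and refilling: 388 × 0.54 + 28 × 0.46 = 222.4 ppm.
(b) Deficit to target: 245 − 222.4 = 22.6 mg/L.
(b) As CaCO₃: 22.6 mg/L × 946,250 L = 21,390 g; ÷ 100.1 = 213.6 mol Ca²⁺.
(b) Mass: 213.6 × 111 = 23,710 g.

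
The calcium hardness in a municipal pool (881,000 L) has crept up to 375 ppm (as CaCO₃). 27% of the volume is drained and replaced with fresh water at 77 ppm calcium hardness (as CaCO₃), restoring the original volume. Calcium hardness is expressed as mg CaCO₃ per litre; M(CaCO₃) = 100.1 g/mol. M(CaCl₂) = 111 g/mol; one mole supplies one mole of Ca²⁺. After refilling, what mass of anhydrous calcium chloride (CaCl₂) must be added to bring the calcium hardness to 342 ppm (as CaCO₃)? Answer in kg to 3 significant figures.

After draining 27% and refilling: 375 × 0.73 + 77 × 0.27 = 294.54 ppm.
Deficit to target: 342 − 294.54 = 47.46 mg/L.
As CaCO₃: 47.46 mg/L × 881,000 L = 41,810 g; ÷ 100.1 = 417.7 mol Ca²⁺.
Mass: 417.7 × 111 = 46,370 g.

46.4 kg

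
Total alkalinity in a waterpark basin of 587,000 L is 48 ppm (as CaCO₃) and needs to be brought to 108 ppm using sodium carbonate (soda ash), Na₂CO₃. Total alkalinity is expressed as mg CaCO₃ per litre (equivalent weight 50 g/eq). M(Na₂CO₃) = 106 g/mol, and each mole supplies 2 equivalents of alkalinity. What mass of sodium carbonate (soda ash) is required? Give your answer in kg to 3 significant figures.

37.3 kg

Alkalinity to add: (108 − 48) = 60 mg/L as CaCO₃ × 587,000 L = 35,220 g as CaCO₃.
Equivalents: 35,220 g ÷ 50 g/eq = 704.4 eq.
Each mole of Na₂CO₃ supplies 2 eq, so 704.4 / 2 = 352.2 mol.
Mass: 352.2 mol × 106 g/mol = 37,330 g.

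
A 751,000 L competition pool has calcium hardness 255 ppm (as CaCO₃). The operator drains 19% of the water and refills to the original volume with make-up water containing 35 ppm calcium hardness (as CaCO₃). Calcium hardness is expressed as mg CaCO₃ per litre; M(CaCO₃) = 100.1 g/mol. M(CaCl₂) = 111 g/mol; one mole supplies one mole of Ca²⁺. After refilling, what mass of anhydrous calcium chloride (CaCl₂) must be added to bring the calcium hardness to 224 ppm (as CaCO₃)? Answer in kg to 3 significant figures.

After draining 19% and refilling: 255 × 0.81 + 35 × 0.19 = 213.2 ppm.
Deficit to target: 224 − 213.2 = 10.8 mg/L.
As CaCO₃: 10.8 mg/L × 751,000 L = 8111 g; ÷ 100.1 = 81.03 mol Ca²⁺.
Mass: 81.03 × 111 = 8994 g.

8.99 kg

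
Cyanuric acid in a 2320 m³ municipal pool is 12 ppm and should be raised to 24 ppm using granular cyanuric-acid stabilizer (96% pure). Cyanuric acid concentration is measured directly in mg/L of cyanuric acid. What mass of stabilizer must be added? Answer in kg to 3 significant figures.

29.0 kg

Volume: 2320 m³ = 2,320,000 L.
CYA to add: (24 − 12) = 12 mg/L × 2,320,000 L = 27,840 g cyanuric acid.
At 96% purity: 27,840 / 0.96 = 29,000 g product.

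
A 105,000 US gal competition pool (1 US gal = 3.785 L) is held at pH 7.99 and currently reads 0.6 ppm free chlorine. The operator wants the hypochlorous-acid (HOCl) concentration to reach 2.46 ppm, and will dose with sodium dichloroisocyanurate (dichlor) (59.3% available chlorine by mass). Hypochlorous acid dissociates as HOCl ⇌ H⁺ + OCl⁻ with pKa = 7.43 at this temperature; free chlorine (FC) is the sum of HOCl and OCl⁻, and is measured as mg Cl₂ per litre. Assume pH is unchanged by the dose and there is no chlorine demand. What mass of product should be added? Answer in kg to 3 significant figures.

7.23 kg

Volume: 105,000 US gal × 3.785 L/gal = 397,425 L.
[OCl⁻]/[HOCl] = 10^(pH − pKa) = 10^(7.99 − 7.43) = 3.631; fraction as HOCl = 1/(1 + 3.631) = 0.2159.
Free chlorine required for 2.46 ppm HOCl: 2.46 / 0.2159 = 11.39 ppm.
FC to add: 11.39 − 0.6 = 10.79 mg/L as Cl₂.
Cl₂ equivalent: 10.79 mg/L × 397,425 L = 4289 g.
Product at 59.3% available Cl: 4289 / 0.593 = 7233 g.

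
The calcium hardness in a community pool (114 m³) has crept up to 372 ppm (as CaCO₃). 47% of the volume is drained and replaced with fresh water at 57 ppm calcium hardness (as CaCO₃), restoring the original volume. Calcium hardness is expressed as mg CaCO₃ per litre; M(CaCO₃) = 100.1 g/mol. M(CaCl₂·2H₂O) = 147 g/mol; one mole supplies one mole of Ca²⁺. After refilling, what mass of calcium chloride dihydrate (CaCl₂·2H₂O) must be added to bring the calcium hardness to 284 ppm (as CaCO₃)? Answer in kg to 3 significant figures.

10.1 kg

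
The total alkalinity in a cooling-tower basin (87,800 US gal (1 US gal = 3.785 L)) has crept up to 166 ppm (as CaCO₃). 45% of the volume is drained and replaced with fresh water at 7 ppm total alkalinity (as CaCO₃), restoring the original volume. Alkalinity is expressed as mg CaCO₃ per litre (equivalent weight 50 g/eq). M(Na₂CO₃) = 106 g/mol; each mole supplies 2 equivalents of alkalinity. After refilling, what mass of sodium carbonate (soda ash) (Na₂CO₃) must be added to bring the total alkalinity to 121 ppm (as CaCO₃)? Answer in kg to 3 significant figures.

Volume: 87,800 US gal × 3.785 L/gal = 332,323 L.
After draining 45% and refilling: 166 × 0.55 + 7 × 0.45 = 94.45 ppm.
Deficit to target: 121 − 94.45 = 26.55 mg/L.
As CaCO₃: 26.55 mg/L × 332,323 L = 8823 g; ÷ 50 g/eq ÷ 2 = 88.23 mol Na₂CO₃.
Mass: 88.23 × 106 = 9353 g.

9.35 kg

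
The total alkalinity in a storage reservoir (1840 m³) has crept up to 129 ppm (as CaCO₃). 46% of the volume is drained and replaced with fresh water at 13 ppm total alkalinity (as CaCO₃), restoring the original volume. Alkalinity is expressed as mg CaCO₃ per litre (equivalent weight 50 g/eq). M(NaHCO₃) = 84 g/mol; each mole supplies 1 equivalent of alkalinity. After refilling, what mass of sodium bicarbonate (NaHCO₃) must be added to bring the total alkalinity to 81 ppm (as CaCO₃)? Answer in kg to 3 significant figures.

16.6 kg

Volume: 1840 m³ = 1,840,000 L.
After draining 46% and refilling: 129 × 0.54 + 13 × 0.46 = 75.64 ppm.
Deficit to target: 81 − 75.64 = 5.36 mg/L.
As CaCO₃: 5.36 mg/L × 1,840,000 L = 9862 g; ÷ 50 g/eq ÷ 1 = 197.2 mol NaHCO₃.
Mass: 197.2 × 84 = 16,570 g.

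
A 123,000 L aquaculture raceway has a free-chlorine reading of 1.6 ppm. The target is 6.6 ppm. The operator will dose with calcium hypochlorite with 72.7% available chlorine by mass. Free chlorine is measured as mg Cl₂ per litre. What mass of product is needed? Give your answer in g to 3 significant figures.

Chlorine deficit: 6.6 − 1.6 = 5 ppm = 5 mg/L as Cl₂.
Cl₂ equivalent needed: 5 mg/L × 123,000 L = 615,000 mg = 615 g.
Product at 72.7% available chlorine: 615 / 0.727 = 845.9 g.

846 g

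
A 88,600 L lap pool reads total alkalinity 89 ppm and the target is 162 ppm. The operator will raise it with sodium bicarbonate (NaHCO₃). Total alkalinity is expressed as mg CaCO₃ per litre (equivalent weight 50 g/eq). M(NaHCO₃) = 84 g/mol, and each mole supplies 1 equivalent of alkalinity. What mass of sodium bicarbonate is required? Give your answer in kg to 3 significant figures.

10.9 kg

Alkalinity to add: (162 − 89) = 73 mg/L as CaCO₃ × 88,600 L = 6468 g as CaCO₃.
Equivalents: 6468 g ÷ 50 g/eq = 129.4 eq.
NaHCO₃ supplies 1 eq per mole → 129.4 mol.
Mass: 129.4 mol × 84 g/mol = 10,870 g.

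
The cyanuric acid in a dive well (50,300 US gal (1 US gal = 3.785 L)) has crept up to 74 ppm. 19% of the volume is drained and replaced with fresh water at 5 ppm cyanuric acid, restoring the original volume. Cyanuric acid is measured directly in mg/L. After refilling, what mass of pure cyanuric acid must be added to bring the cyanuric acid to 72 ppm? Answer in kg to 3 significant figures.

Volume: 50,300 US gal × 3.785 L/gal = 190,386 L.
After draining 19% and refilling: 74 × 0.81 + 5 × 0.19 = 60.89 ppm.
Deficit to target: 72 − 60.89 = 11.11 mg/L.
Mass: 11.11 mg/L × 190,386 L = 2115 g cyanuric acid.

2.12 kg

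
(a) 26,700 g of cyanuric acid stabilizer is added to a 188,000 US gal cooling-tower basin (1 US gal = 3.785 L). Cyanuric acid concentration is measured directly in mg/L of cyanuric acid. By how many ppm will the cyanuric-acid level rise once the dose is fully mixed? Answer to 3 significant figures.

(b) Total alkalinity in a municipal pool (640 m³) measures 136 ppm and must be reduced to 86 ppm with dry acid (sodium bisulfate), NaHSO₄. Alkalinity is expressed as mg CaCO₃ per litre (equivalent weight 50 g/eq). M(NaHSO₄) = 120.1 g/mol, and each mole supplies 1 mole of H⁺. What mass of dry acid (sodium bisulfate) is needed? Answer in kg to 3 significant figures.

(a) 37.5 ppm; (b) 76.9 kg

(a) Volume: 188,000 US gal × 3.785 L/gal = 711,580 L.
(a) Rise: 26,700 g / 711,580 L × 1000 = 37.52 mg/L.

(b) Volume: 640 m³ = 640,000 L.
(b) Alkalinity to neutralize: (136 − 86) = 50 mg/L as CaCO₃ × 640,000 L = 32,000 g as CaCO₃.
(b) Equivalents of H⁺ required: 32,000 ÷ 50 g/eq = 640 eq = 640 mol NaHSO₄.
(b) Mass of NaHSO₄: 640 × 120.1 = 76,860 g.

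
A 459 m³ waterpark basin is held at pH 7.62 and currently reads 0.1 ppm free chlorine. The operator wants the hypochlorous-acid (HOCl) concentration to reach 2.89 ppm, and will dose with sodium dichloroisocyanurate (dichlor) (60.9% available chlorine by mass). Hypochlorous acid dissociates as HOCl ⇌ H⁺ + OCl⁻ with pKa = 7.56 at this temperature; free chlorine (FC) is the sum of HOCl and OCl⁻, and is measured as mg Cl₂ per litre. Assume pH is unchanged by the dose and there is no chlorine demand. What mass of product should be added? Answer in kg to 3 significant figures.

4.60 kg

Volume: 459 m³ = 459,000 L.
[OCl⁻]/[HOCl] = 10^(pH − pKa) = 10^(7.62 − 7.56) = 1.148; fraction as HOCl = 1/(1 + 1.148) = 0.4655.
Free chlorine required for 2.89 ppm HOCl: 2.89 / 0.4655 = 6.208 ppm.
FC to add: 6.208 − 0.1 = 6.108 mg/L as Cl₂.
Cl₂ equivalent: 6.108 mg/L × 459,000 L = 2804 g.
Product at 60.9% available Cl: 2804 / 0.609 = 4604 g.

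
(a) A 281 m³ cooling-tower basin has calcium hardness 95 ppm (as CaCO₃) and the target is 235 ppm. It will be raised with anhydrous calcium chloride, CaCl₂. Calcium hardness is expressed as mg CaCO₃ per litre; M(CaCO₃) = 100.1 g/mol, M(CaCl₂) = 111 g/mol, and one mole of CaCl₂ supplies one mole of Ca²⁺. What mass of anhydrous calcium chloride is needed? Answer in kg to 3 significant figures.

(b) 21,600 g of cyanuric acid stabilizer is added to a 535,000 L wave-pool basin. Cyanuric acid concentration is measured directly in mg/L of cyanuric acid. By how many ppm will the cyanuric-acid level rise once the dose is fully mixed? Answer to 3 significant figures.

(a) 43.6 kg; (b) 40.4 ppm

(a) Volume: 281 m³ = 281,000 L.
(a) Hardness to add: (235 − 95) = 140 mg/L as CaCO₃ × 281,000 L = 39,340 g as CaCO₃.
(a) Moles of Ca²⁺ (1 mol Ca²⁺ ≡ 1 mol CaCO₃): 39,340 / 100.1 g/mol = 393 mol.
(a) Mass of CaCl₂: 393 × 111 = 43,620 g.

(b) Rise: 21,600 g / 535,000 L × 1000 = 40.37 mg/L.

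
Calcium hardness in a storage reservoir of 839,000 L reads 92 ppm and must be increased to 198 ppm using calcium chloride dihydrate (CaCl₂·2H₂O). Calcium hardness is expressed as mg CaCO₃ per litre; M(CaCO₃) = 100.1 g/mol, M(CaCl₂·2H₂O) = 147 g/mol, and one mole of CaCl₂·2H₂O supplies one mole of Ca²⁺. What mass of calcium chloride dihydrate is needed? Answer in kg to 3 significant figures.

131 kg

Hardness to add: (198 − 92) = 106 mg/L as CaCO₃ × 839,000 L = 88,930 g as CaCO₃.
Moles of Ca²⁺ (1 mol Ca²⁺ ≡ 1 mol CaCO₃): 88,930 / 100.1 g/mol = 888.5 mol.
Mass of CaCl₂·2H₂O: 888.5 × 147 = 130,600 g.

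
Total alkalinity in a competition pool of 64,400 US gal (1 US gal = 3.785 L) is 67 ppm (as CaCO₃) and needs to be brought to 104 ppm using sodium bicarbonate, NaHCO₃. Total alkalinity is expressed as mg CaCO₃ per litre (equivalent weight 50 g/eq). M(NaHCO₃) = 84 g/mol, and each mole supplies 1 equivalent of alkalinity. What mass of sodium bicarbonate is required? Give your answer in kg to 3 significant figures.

Volume: 64,400 US gal × 3.785 L/gal = 243,754 L.
Alkalinity to add: (104 − 67) = 37 mg/L as CaCO₃ × 243,754 L = 9019 g as CaCO₃.
Equivalents: 9019 g ÷ 50 g/eq = 180.4 eq.
NaHCO₃ supplies 1 eq per mole → 180.4 mol.
Mass: 180.4 mol × 84 g/mol = 15,150 g.

15.2 kg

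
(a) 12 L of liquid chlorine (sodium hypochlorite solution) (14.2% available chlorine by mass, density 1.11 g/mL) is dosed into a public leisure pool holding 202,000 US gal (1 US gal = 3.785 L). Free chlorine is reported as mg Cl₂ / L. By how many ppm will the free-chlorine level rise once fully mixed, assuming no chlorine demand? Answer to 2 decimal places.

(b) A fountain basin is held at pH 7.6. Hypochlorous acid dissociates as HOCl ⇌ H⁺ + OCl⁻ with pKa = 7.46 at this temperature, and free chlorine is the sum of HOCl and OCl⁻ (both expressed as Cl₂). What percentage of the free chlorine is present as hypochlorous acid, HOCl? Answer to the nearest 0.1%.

(a) Volume: 202,000 US gal × 3.785 L/gal = 764,570 L.
(a) Mass of solution: 12 L × 1000 mL/L × 1.11 g/mL = 13,320 g.
(a) Available chlorine delivered: 13,320 g × 0.142 = 1891 g as Cl₂.
(a) Concentration rise: 1891 g / 764,570 L = 2.474 mg/L = 2.47 ppm.

(b) [OCl⁻]/[HOCl] = 10^(pH − pKa) = 10^(7.6 − 7.46) = 10^0.14 = 1.38.
(b) Fraction as HOCl = 1 / (1 + 1.38) = 0.4201.

(a) 2.47 ppm; (b) 42.0%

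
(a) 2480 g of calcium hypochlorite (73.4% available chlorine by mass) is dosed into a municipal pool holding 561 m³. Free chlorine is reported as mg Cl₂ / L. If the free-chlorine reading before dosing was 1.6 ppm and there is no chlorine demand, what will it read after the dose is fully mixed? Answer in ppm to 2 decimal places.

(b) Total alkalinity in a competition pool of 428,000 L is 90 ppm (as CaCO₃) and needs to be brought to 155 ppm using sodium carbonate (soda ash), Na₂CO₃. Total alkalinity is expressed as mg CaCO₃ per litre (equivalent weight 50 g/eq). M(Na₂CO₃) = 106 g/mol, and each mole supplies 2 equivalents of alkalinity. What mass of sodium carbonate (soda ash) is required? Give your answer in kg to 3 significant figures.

(a) 4.84 ppm; (b) 29.5 kg

(a) Volume: 561 m³ = 561,000 L.
(a) Available chlorine delivered: 2480 g × 0.734 = 1820 g as Cl₂.
(a) Concentration rise: 1820 g / 561,000 L = 3.245 mg/L = 3.24 ppm.
(a) Final FC: 1.6 + 3.24 = 4.84 ppm.

(b) Alkalinity to add: (155 − 90) = 65 mg/L as CaCO₃ × 428,000 L = 27,820 g as CaCO₃.
(b) Equivalents: 27,820 g ÷ 50 g/eq = 556.4 eq.
(b) Each mole of Na₂CO₃ supplies 2 eq, so 556.4 / 2 = 278.2 mol.
(b) Mass: 278.2 mol × 106 g/mol = 29,490 g.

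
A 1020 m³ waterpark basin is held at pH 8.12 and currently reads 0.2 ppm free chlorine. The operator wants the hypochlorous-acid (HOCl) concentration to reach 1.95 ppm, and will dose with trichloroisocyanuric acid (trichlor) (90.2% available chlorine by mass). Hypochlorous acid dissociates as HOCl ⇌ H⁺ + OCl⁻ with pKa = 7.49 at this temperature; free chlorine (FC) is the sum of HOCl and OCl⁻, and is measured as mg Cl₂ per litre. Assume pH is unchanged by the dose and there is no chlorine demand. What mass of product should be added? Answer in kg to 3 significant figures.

11.4 kg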